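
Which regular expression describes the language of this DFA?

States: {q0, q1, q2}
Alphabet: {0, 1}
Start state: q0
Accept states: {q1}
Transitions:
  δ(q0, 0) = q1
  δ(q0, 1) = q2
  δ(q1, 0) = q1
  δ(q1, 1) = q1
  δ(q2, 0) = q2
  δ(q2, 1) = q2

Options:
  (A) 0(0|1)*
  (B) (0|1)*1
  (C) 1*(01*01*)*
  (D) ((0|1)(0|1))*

Testing sample strings against the DFA:
  '1011' -> rejected
  '10' -> rejected
  '01001' -> accepted
  '0101' -> accepted
Checking each option for a counterexample:
  (A) 0(0|1)*: agrees with the DFA on all strings of length ≤ 4
  (B) (0|1)*1: '0' is accepted by the DFA but does not match the regex → eliminated
  (C) 1*(01*01*)*: ε is rejected by the DFA but matches the regex → eliminated
  (D) ((0|1)(0|1))*: ε is rejected by the DFA but matches the regex → eliminated
Only (A) 0(0|1)* is consistent with the DFA.

Final answer: (A) 0(0|1)*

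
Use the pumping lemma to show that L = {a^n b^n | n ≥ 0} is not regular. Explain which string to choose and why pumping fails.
Language: L = {a^n b^n | n ≥ 0} (equal numbers of a's followed by b's)
Step 1: Assume for contradiction that L is regular, with pumping length p.
Step 2: Choose s = a^p b^p. Then s ∈ L (it has p a's followed by p b's) and |s| ≥ p.
Step 3: Consider any decomposition s = xyz with |xy| ≤ p and |y| > 0. Since |xy| ≤ p and the first p symbols of s are all a's, y = a^k for some k with 1 ≤ k ≤ p.
Step 4: Pumping up (i = 2): xy²z = a^(p+k) b^p, which has more a's than b's, so xy²z ∉ L.
This contradicts the pumping lemma, so L is not regular.

Final answer: Choose s = a^p b^p. Since |xy| ≤ p, y = a^k with k ≥ 1. Then xy²z = a^(p+k) b^p ∉ L.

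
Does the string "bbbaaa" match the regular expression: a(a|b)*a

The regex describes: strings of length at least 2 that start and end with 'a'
No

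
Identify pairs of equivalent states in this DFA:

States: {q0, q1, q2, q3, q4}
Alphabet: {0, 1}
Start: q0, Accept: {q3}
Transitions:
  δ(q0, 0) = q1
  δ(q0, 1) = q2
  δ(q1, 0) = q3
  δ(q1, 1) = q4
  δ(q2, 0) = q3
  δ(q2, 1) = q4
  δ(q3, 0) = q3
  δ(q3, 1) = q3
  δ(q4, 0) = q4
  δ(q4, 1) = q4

Using the table-filling algorithm:
Round 0 – mark pairs where exactly one state is accepting: (q0,q3), (q1,q3), (q2,q3), (q3,q4)
Round 1 – newly marked: (q0,q1) [on 0: q1 vs q3, already marked]; (q0,q2) [on 0: q1 vs q3, already marked]; (q1,q4) [on 0: q3 vs q4, already marked]; (q2,q4) [on 0: q3 vs q4, already marked]
Round 2 – newly marked: (q0,q4) [on 0: q1 vs q4, already marked]
No further pairs can be marked.
(q1, q2) unmarked: δ(q1,0)=q3, δ(q2,0)=q3; δ(q1,1)=q4, δ(q2,1)=q4 → equivalent
Equivalent pairs: (q1, q2)

Final answer: Equivalent pairs: (q1, q2)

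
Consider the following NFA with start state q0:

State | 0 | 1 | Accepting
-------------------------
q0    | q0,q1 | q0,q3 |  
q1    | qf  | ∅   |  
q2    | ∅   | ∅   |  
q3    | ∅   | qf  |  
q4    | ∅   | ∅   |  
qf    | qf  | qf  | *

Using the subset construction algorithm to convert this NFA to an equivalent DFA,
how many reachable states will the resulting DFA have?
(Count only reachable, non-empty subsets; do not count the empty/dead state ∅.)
Start subset: {q0}
{q0}: on 0 → {q0, q1}, on 1 → {q0, q3}
{q0, q1}: on 0 → {q0, q1, qf}, on 1 → {q0, q3}
{q0, q3}: on 0 → {q0, q1}, on 1 → {q0, q3, qf}
{q0, q1, qf}: on 0 → {q0, q1, qf}, on 1 → {q0, q3, qf}
{q0, q3, qf}: on 0 → {q0, q1, qf}, on 1 → {q0, q3, qf}
Reachable non-empty subsets: {q0}, {q0, q1}, {q0, q3}, {q0, q1, qf}, {q0, q3, qf} — 5 in total.

Final answer: 5 states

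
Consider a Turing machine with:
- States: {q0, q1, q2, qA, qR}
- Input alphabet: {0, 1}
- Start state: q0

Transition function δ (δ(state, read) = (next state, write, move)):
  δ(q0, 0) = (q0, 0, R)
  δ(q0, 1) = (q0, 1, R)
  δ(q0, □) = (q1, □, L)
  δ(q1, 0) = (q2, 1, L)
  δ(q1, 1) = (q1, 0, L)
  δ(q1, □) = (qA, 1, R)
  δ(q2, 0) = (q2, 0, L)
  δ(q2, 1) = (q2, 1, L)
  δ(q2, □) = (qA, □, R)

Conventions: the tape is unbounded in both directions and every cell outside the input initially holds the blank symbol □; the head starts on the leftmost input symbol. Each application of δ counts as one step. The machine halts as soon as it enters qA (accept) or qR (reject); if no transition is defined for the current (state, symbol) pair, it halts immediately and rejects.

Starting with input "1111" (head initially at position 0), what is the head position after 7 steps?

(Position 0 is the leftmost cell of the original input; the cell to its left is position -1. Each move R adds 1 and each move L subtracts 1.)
Step 0: [q0]1111 (head at position 0)
Step 1: δ(q0, 1) = (q0, 1, R)  ⊢  1[q0]111 (head at position 1)
Step 2: δ(q0, 1) = (q0, 1, R)  ⊢  11[q0]11 (head at position 2)
Step 3: δ(q0, 1) = (q0, 1, R)  ⊢  111[q0]1 (head at position 3)
Step 4: δ(q0, 1) = (q0, 1, R)  ⊢  1111[q0]□ (head at position 4)
Step 5: δ(q0, □) = (q1, □, L)  ⊢  111[q1]1□ (head at position 3)
Step 6: δ(q1, 1) = (q1, 0, L)  ⊢  11[q1]10□ (head at position 2)
Step 7: δ(q1, 1) = (q1, 0, L)  ⊢  1[q1]100□ (head at position 1)
Head position after 7 steps: 1

Final answer: Position 1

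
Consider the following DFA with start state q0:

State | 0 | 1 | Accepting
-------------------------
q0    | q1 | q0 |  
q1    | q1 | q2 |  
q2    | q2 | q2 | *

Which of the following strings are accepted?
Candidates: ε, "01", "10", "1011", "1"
ε: q0; q0 is not accepting → rejected
"01": q0 → q1 → q2; q2 is accepting → accepted
"10": q0 → q0 → q1; q1 is not accepting → rejected
"1011": q0 → q0 → q1 → q2 → q2; q2 is accepting → accepted
"1": q0 → q0; q0 is not accepting → rejected

Final answer: "01", "1011"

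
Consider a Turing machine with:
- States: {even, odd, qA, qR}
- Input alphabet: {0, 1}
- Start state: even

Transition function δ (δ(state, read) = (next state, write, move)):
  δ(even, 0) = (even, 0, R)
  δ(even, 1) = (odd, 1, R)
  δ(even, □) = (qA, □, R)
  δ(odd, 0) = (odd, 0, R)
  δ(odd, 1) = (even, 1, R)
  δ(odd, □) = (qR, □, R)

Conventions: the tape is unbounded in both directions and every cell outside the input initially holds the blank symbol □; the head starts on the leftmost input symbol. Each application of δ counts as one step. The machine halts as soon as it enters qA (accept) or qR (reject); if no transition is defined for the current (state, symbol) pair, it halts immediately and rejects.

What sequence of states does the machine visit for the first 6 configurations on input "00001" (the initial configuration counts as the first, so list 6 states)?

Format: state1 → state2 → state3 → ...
Step 0: [even]00001 (head at position 0)
Step 1: δ(even, 0) = (even, 0, R)  ⊢  0[even]0001 (head at position 1)
Step 2: δ(even, 0) = (even, 0, R)  ⊢  00[even]001 (head at position 2)
Step 3: δ(even, 0) = (even, 0, R)  ⊢  000[even]01 (head at position 3)
Step 4: δ(even, 0) = (even, 0, R)  ⊢  0000[even]1 (head at position 4)
Step 5: δ(even, 1) = (odd, 1, R)  ⊢  00001[odd]□ (head at position 5)
Reading off the states of these 6 configurations: even → even → even → even → even → odd

Final answer: even → even → even → even → even → odd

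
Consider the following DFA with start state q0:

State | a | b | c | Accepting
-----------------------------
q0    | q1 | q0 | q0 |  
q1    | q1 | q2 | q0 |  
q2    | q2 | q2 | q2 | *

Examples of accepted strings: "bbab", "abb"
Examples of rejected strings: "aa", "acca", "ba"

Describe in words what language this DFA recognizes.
strings over {a,b,c} containing 'ab' as substring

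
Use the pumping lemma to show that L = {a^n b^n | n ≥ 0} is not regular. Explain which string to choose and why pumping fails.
Language: L = {a^n b^n | n ≥ 0} (equal numbers of a's followed by b's)
Step 1: Assume for contradiction that L is regular, with pumping length p.
Step 2: Choose s = a^p b^p. Then s ∈ L (it has p a's followed by p b's) and |s| ≥ p.
Step 3: Consider any decomposition s = xyz with |xy| ≤ p and |y| > 0. Since |xy| ≤ p and the first p symbols of s are all a's, y = a^k for some k with 1 ≤ k ≤ p.
Step 4: Pumping up (i = 2): xy²z = a^(p+k) b^p, which has more a's than b's, so xy²z ∉ L.
This contradicts the pumping lemma, so L is not regular.

Final answer: Choose s = a^p b^p. Since |xy| ≤ p, y = a^k with k ≥ 1. Then xy²z = a^(p+k) b^p ∉ L.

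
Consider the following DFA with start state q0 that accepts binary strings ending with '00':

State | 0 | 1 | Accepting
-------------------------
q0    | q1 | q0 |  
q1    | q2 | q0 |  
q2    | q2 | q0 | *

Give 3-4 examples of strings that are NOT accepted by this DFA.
Any strings that end in a non-accepting state work; for example:
"011": q0 → q1 → q0 → q0; q0 is not accepting → rejected
"111": q0 → q0 → q0 → q0; q0 is not accepting → rejected
"0111": q0 → q1 → q0 → q0 → q0; q0 is not accepting → rejected
"1011": q0 → q0 → q1 → q0 → q0; q0 is not accepting → rejected

Final answer: "011", "111", "0111", "1011"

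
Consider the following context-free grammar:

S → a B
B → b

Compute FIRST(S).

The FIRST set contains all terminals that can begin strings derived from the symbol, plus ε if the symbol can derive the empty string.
S has the single production S → a B, whose right-hand side begins with the terminal a. So FIRST(S) = {a}.

Final answer: {a}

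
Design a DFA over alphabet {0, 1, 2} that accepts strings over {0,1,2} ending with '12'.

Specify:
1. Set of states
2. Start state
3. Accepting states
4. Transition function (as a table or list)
One valid DFA (any DFA recognizing the same language is acceptable):
States: {q0, q1, q2}
Start: q0
Accepting: {q2}
Transitions (accepting states marked with *):
State | 0 | 1 | 2 | Accepting
-----------------------------
q0    | q0 | q1 | q0 |  
q1    | q0 | q1 | q2 |  
q2    | q0 | q1 | q0 | *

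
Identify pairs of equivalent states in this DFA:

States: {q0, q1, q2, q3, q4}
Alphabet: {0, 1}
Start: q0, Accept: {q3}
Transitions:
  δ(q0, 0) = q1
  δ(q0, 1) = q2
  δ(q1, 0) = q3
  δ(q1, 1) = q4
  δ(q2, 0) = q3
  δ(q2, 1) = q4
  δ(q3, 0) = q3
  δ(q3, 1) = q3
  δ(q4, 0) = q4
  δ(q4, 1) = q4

Using the table-filling algorithm:
Round 0 – mark pairs where exactly one state is accepting: (q0,q3), (q1,q3), (q2,q3), (q3,q4)
Round 1 – newly marked: (q0,q1) [on 0: q1 vs q3, already marked]; (q0,q2) [on 0: q1 vs q3, already marked]; (q1,q4) [on 0: q3 vs q4, already marked]; (q2,q4) [on 0: q3 vs q4, already marked]
Round 2 – newly marked: (q0,q4) [on 0: q1 vs q4, already marked]
No further pairs can be marked.
(q1, q2) unmarked: δ(q1,0)=q3, δ(q2,0)=q3; δ(q1,1)=q4, δ(q2,1)=q4 → equivalent
Equivalent pairs: (q1, q2)

Final answer: Equivalent pairs: (q1, q2)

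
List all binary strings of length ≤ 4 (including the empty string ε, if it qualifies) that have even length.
Checking every binary string of length 0 to 4:
  Length 0: accepted: ε | rejected: (none)
  Length 1: accepted: (none) | rejected: 0, 1
  Length 2: accepted: 00, 01, 10, 11 | rejected: (none)
  Length 3: accepted: (none) | rejected: 000, 001, 010, 011, 100, 101, 110, 111
  Length 4: accepted: 0000, 0001, 0010, 0011, 0100, 0101, 0110, 0111, 1000, 1001, 1010, 1011, 1100, 1101, 1110, 1111 | rejected: (none)
Total: 21 string(s).

Final answer: ε, 00, 01, 10, 11, 0000, 0001, 0010, 0011, 0100, 0101, 0110, 0111, 1000, 1001, 1010, 1011, 1100, 1101, 1110, 1111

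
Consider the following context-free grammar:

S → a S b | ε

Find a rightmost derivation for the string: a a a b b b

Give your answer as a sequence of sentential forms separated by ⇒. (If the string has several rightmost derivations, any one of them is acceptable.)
Start with S.
Step 1: the rightmost non-terminal is S; apply S → a S b:  a S b
Step 2: the rightmost non-terminal is S; apply S → a S b:  a a S b b
Step 3: the rightmost non-terminal is S; apply S → a S b:  a a a S b b b
Step 4: the rightmost non-terminal is S; apply S → ε:  a a a b b b

Final answer: S ⇒ a S b ⇒ a a S b b ⇒ a a a S b b b ⇒ a a a b b b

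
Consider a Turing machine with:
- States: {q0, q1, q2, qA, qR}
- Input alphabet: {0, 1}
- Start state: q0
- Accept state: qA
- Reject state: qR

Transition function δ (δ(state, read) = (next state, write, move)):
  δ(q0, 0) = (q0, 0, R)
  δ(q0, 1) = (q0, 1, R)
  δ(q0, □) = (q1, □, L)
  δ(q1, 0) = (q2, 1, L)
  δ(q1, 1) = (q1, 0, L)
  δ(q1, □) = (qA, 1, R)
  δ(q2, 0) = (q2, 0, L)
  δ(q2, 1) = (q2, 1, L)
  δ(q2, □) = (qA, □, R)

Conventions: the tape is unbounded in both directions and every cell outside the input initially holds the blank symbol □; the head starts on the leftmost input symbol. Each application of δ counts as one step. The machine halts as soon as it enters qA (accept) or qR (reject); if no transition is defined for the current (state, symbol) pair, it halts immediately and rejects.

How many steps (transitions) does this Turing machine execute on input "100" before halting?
Step 0: [q0]100 (head at position 0)
Step 1: δ(q0, 1) = (q0, 1, R)  ⊢  1[q0]00 (head at position 1)
Step 2: δ(q0, 0) = (q0, 0, R)  ⊢  10[q0]0 (head at position 2)
Step 3: δ(q0, 0) = (q0, 0, R)  ⊢  100[q0]□ (head at position 3)
Step 4: δ(q0, □) = (q1, □, L)  ⊢  10[q1]0□ (head at position 2)
Step 5: δ(q1, 0) = (q2, 1, L)  ⊢  1[q2]01□ (head at position 1)
Step 6: δ(q2, 0) = (q2, 0, L)  ⊢  [q2]101□ (head at position 0)
Step 7: δ(q2, 1) = (q2, 1, L)  ⊢  [q2]□101□ (head at position -1)
Step 8: δ(q2, □) = (qA, □, R)  ⊢  □[qA]101□ (head at position 0)
The machine is in qA, so it halts and accepts.
Number of transitions executed: 8.

Final answer: 8 steps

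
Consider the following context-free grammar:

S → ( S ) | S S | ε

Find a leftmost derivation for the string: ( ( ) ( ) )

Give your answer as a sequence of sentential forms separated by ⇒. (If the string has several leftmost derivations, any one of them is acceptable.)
Start with S.
Step 1: the leftmost non-terminal is S; apply S → ( S ):  ( S )
Step 2: the leftmost non-terminal is S; apply S → S S:  ( S S )
Step 3: the leftmost non-terminal is S; apply S → ( S ):  ( ( S ) S )
Step 4: the leftmost non-terminal is S; apply S → ε:  ( ( ) S )
Step 5: the leftmost non-terminal is S; apply S → ( S ):  ( ( ) ( S ) )
Step 6: the leftmost non-terminal is S; apply S → ε:  ( ( ) ( ) )

Final answer: S ⇒ ( S ) ⇒ ( S S ) ⇒ ( ( S ) S ) ⇒ ( ( ) S ) ⇒ ( ( ) ( S ) ) ⇒ ( ( ) ( ) )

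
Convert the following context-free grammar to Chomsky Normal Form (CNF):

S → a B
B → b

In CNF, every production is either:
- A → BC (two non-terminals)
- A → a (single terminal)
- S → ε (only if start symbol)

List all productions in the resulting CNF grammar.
The grammar has no ε-productions or unit productions to eliminate.
S → a B has terminal a in a right-hand side of length ≥ 2: introduce T_a → a and use T_a in place of a.
B → b is already in CNF (single terminal) – keep it.
S → a B becomes S → T_a B.
Resulting CNF grammar (3 productions): T_a → a; B → b; S → T_a B

Final answer: T_a → a; B → b; S → T_a B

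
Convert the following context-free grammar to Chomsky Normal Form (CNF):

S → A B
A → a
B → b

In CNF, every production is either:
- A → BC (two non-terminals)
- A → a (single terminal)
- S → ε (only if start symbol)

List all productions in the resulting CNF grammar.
The grammar has no ε-productions or unit productions to eliminate.
S → A B is already in CNF (two non-terminals) – keep it.
A → a is already in CNF (single terminal) – keep it.
B → b is already in CNF (single terminal) – keep it.
Resulting CNF grammar (3 productions): A → a; B → b; S → A B

Final answer: A → a; B → b; S → A B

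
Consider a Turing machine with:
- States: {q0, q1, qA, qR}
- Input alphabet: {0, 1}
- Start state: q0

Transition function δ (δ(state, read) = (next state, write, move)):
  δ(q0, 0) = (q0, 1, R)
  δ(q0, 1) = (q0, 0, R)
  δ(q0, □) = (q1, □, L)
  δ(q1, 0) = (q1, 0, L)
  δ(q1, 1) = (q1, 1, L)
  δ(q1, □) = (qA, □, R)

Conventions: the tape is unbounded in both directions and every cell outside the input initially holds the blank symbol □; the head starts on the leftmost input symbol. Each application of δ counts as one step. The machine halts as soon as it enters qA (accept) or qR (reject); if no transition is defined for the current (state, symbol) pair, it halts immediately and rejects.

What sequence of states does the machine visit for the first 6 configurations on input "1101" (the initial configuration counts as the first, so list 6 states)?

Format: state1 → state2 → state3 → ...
Step 0: [q0]1101 (head at position 0)
Step 1: δ(q0, 1) = (q0, 0, R)  ⊢  0[q0]101 (head at position 1)
Step 2: δ(q0, 1) = (q0, 0, R)  ⊢  00[q0]01 (head at position 2)
Step 3: δ(q0, 0) = (q0, 1, R)  ⊢  001[q0]1 (head at position 3)
Step 4: δ(q0, 1) = (q0, 0, R)  ⊢  0010[q0]□ (head at position 4)
Step 5: δ(q0, □) = (q1, □, L)  ⊢  001[q1]0□ (head at position 3)
Reading off the states of these 6 configurations: q0 → q0 → q0 → q0 → q0 → q1

Final answer: q0 → q0 → q0 → q0 → q0 → q1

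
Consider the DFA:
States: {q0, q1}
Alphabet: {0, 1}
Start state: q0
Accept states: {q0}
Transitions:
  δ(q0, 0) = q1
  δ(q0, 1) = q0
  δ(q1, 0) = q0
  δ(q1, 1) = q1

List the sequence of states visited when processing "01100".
Starting at q0
Read '0': q0 -> q1
Read '1': q1 -> q1
Read '1': q1 -> q1
Read '0': q1 -> q0
Read '0': q0 -> q1

Final answer: q0 -> q1 -> q1 -> q1 -> q0 -> q1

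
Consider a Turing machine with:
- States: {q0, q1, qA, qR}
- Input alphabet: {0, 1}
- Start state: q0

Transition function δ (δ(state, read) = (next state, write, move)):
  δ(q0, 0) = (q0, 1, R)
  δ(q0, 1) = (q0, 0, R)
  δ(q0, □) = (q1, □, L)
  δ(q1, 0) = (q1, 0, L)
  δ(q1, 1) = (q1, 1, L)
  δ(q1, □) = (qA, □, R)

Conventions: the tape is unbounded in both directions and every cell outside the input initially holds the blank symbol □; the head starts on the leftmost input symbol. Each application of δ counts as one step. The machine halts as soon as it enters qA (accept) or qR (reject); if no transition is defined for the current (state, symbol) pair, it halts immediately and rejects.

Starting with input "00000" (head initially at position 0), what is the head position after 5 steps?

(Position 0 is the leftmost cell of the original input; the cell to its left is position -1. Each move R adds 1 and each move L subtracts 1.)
Step 0: [q0]00000 (head at position 0)
Step 1: δ(q0, 0) = (q0, 1, R)  ⊢  1[q0]0000 (head at position 1)
Step 2: δ(q0, 0) = (q0, 1, R)  ⊢  11[q0]000 (head at position 2)
Step 3: δ(q0, 0) = (q0, 1, R)  ⊢  111[q0]00 (head at position 3)
Step 4: δ(q0, 0) = (q0, 1, R)  ⊢  1111[q0]0 (head at position 4)
Step 5: δ(q0, 0) = (q0, 1, R)  ⊢  11111[q0]□ (head at position 5)
Head position after 5 steps: 5

Final answer: Position 5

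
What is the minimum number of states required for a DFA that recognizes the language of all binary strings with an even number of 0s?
Language: binary strings with an even number of 0s
Lower bound (Myhill–Nerode): the prefixes ε, 0 are pairwise distinguishable:
  ε vs 0: suffix ε distinguishes them (ε has zero 0s (accepted), 0 has one 0 (rejected))
So any DFA needs at least 2 states.
Upper bound: a DFA with 2 states exists (one state per class above).
Minimum states: 2

Final answer: 2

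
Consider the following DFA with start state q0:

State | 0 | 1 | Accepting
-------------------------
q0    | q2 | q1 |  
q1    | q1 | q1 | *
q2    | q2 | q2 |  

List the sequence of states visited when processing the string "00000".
q0 → q2 → q2 → q2 → q2 → q2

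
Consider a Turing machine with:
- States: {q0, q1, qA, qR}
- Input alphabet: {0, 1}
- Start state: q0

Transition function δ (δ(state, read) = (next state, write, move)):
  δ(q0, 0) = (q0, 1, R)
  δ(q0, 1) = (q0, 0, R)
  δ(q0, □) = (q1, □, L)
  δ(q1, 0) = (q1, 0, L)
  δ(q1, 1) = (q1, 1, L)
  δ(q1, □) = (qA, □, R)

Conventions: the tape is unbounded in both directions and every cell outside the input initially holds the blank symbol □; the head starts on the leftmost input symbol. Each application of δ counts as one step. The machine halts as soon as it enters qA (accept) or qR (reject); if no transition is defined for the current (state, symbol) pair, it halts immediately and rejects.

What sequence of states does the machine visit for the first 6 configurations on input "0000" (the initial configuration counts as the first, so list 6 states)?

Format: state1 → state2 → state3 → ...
Step 0: [q0]0000 (head at position 0)
Step 1: δ(q0, 0) = (q0, 1, R)  ⊢  1[q0]000 (head at position 1)
Step 2: δ(q0, 0) = (q0, 1, R)  ⊢  11[q0]00 (head at position 2)
Step 3: δ(q0, 0) = (q0, 1, R)  ⊢  111[q0]0 (head at position 3)
Step 4: δ(q0, 0) = (q0, 1, R)  ⊢  1111[q0]□ (head at position 4)
Step 5: δ(q0, □) = (q1, □, L)  ⊢  111[q1]1□ (head at position 3)
Reading off the states of these 6 configurations: q0 → q0 → q0 → q0 → q0 → q1

Final answer: q0 → q0 → q0 → q0 → q0 → q1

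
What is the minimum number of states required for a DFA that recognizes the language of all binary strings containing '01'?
Language: binary strings containing '01'
Lower bound (Myhill–Nerode): the prefixes ε, 0, 01 are pairwise distinguishable:
  ε vs 01: suffix ε distinguishes them (ε is rejected, 01 is accepted)
  0 vs 01: suffix ε distinguishes them (0 is rejected, 01 is accepted)
  ε vs 0: suffix 1 distinguishes them (ε·1 = 1 is rejected, 0·1 = 01 is accepted)
So any DFA needs at least 3 states.
Upper bound: a DFA with 3 states exists (one state per class above: 'no progress', 'last symbol 0', and 'seen 01' (accepting sink)).
Minimum states: 3

Final answer: 3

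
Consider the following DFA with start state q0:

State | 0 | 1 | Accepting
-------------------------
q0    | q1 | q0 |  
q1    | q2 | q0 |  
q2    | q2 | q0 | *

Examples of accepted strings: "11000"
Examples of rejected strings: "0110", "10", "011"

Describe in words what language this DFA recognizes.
binary strings ending with '00'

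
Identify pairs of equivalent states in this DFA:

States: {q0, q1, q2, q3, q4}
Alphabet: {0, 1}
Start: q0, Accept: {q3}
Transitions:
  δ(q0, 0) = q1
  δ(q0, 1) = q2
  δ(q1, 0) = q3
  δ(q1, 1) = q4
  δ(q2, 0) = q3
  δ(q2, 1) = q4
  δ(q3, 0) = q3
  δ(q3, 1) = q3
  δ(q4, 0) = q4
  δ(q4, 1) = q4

Using the table-filling algorithm:
Round 0 – mark pairs where exactly one state is accepting: (q0,q3), (q1,q3), (q2,q3), (q3,q4)
Round 1 – newly marked: (q0,q1) [on 0: q1 vs q3, already marked]; (q0,q2) [on 0: q1 vs q3, already marked]; (q1,q4) [on 0: q3 vs q4, already marked]; (q2,q4) [on 0: q3 vs q4, already marked]
Round 2 – newly marked: (q0,q4) [on 0: q1 vs q4, already marked]
No further pairs can be marked.
(q1, q2) unmarked: δ(q1,0)=q3, δ(q2,0)=q3; δ(q1,1)=q4, δ(q2,1)=q4 → equivalent
Equivalent pairs: (q1, q2)

Final answer: Equivalent pairs: (q1, q2)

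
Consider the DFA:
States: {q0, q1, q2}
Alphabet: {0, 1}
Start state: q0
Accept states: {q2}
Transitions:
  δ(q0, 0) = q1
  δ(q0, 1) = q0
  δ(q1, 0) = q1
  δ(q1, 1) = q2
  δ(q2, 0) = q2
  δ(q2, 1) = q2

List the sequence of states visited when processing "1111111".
Starting at q0
Read '1': q0 -> q0
Read '1': q0 -> q0
Read '1': q0 -> q0
Read '1': q0 -> q0
Read '1': q0 -> q0
Read '1': q0 -> q0
Read '1': q0 -> q0

Final answer: q0 -> q0 -> q0 -> q0 -> q0 -> q0 -> q0 -> q0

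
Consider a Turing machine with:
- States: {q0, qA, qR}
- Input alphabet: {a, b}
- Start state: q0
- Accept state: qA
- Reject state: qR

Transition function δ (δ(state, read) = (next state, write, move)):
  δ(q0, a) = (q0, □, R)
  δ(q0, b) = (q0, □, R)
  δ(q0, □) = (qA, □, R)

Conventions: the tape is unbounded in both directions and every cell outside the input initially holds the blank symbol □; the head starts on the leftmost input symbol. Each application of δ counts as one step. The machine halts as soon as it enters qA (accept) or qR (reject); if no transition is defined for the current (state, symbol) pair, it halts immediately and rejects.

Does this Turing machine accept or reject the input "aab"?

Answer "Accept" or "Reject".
Step 0: [q0]aab (head at position 0)
Step 1: δ(q0, a) = (q0, □, R)  ⊢  □[q0]ab (head at position 1)
Step 2: δ(q0, a) = (q0, □, R)  ⊢  □□[q0]b (head at position 2)
Step 3: δ(q0, b) = (q0, □, R)  ⊢  □□□[q0]□ (head at position 3)
Step 4: δ(q0, □) = (qA, □, R)  ⊢  □□□□[qA]□ (head at position 4)
The machine is in qA, so it halts and accepts.

Final answer: Accept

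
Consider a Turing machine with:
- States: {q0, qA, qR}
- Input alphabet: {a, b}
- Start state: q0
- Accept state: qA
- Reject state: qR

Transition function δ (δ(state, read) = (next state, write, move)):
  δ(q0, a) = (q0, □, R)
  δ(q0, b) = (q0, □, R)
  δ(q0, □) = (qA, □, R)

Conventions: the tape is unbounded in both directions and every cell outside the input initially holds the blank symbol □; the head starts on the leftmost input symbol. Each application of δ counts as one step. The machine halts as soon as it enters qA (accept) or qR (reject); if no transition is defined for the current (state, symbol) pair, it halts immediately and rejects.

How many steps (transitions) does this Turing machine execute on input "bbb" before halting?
Step 0: [q0]bbb (head at position 0)
Step 1: δ(q0, b) = (q0, □, R)  ⊢  □[q0]bb (head at position 1)
Step 2: δ(q0, b) = (q0, □, R)  ⊢  □□[q0]b (head at position 2)
Step 3: δ(q0, b) = (q0, □, R)  ⊢  □□□[q0]□ (head at position 3)
Step 4: δ(q0, □) = (qA, □, R)  ⊢  □□□□[qA]□ (head at position 4)
The machine is in qA, so it halts and accepts.
Number of transitions executed: 4.

Final answer: 4 steps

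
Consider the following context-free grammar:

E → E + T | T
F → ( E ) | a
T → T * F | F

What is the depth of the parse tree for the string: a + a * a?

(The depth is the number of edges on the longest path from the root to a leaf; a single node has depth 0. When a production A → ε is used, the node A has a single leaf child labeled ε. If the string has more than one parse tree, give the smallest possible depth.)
The grammar is unambiguous; the parse tree of a + a * a is:
E → E + T at the root (depth 0).
  Left E (depth 1) → T (2) → F (3) → a (4).
  Right T (depth 1) → T * F; that T (2) → F (3) → a (4); F (2) → a (3).
The longest root-to-leaf paths have 4 edges.
Depth = 4.

Final answer: 4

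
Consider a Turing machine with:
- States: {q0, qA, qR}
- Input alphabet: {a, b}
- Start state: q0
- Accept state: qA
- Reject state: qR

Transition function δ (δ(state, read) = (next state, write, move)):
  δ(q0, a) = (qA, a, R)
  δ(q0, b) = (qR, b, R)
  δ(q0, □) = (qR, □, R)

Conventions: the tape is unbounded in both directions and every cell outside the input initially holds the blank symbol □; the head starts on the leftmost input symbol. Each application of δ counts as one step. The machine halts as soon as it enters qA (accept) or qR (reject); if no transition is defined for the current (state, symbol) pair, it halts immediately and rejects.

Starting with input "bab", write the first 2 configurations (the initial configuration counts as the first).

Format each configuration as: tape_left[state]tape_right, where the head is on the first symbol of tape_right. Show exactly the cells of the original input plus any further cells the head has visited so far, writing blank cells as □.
Step 0: [q0]bab (head at position 0)
Step 1: δ(q0, b) = (qR, b, R)  ⊢  b[qR]ab (head at position 1)

Final answer: [q0]bab ⊢ b[qR]ab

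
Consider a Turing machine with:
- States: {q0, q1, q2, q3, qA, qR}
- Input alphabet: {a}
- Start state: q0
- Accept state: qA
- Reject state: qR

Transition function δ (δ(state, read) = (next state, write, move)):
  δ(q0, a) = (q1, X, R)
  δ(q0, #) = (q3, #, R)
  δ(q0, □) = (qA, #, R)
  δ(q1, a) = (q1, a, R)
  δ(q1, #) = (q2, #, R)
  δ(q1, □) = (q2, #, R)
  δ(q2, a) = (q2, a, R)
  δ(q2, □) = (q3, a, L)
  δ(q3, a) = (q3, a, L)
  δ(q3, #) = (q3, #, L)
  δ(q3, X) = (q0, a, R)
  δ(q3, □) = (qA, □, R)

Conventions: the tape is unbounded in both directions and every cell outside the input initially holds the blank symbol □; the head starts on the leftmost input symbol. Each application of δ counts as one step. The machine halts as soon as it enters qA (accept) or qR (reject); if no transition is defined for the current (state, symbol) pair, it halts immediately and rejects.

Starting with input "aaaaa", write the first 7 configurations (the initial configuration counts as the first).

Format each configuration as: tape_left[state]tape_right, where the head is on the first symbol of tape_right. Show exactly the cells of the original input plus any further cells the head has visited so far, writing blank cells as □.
Step 0: [q0]aaaaa (head at position 0)
Step 1: δ(q0, a) = (q1, X, R)  ⊢  X[q1]aaaa (head at position 1)
Step 2: δ(q1, a) = (q1, a, R)  ⊢  Xa[q1]aaa (head at position 2)
Step 3: δ(q1, a) = (q1, a, R)  ⊢  Xaa[q1]aa (head at position 3)
Step 4: δ(q1, a) = (q1, a, R)  ⊢  Xaaa[q1]a (head at position 4)
Step 5: δ(q1, a) = (q1, a, R)  ⊢  Xaaaa[q1]□ (head at position 5)
Step 6: δ(q1, □) = (q2, #, R)  ⊢  Xaaaa#[q2]□ (head at position 6)

Final answer: [q0]aaaaa ⊢ X[q1]aaaa ⊢ Xa[q1]aaa ⊢ Xaa[q1]aa ⊢ Xaaa[q1]a ⊢ Xaaaa[q1]□ ⊢ Xaaaa#[q2]□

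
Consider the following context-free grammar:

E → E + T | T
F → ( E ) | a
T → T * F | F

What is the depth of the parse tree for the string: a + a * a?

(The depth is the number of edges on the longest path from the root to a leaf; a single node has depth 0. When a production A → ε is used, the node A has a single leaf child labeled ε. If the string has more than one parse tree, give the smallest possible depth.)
The grammar is unambiguous; the parse tree of a + a * a is:
E → E + T at the root (depth 0).
  Left E (depth 1) → T (2) → F (3) → a (4).
  Right T (depth 1) → T * F; that T (2) → F (3) → a (4); F (2) → a (3).
The longest root-to-leaf paths have 4 edges.
Depth = 4.

Final answer: 4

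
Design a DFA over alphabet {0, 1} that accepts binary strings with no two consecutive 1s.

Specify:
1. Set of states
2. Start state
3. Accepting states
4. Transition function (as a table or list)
One valid DFA (any DFA recognizing the same language is acceptable):
States: {q0, q1, dead}
Start: q0
Accepting: {q0, q1}
Transitions (accepting states marked with *):
State | 0 | 1 | Accepting
-------------------------
q0    | q0 | q1 | *
q1    | q0 | dead | *
dead  | dead | dead |  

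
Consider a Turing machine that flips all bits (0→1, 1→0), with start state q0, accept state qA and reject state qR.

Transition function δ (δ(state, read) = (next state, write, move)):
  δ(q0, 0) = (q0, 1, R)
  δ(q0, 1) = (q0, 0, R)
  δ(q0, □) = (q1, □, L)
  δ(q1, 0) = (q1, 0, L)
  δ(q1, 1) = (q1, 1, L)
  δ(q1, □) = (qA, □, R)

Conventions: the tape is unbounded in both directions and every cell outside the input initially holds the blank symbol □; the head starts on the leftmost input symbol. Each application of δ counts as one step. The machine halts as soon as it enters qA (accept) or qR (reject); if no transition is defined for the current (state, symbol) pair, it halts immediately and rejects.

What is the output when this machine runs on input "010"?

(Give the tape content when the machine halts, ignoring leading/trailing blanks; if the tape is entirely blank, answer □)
Step 0: [q0]010 (head at position 0)
Step 1: δ(q0, 0) = (q0, 1, R)  ⊢  1[q0]10 (head at position 1)
Step 2: δ(q0, 1) = (q0, 0, R)  ⊢  10[q0]0 (head at position 2)
Step 3: δ(q0, 0) = (q0, 1, R)  ⊢  101[q0]□ (head at position 3)
Step 4: δ(q0, □) = (q1, □, L)  ⊢  10[q1]1□ (head at position 2)
Step 5: δ(q1, 1) = (q1, 1, L)  ⊢  1[q1]01□ (head at position 1)
Step 6: δ(q1, 0) = (q1, 0, L)  ⊢  [q1]101□ (head at position 0)
Step 7: δ(q1, 1) = (q1, 1, L)  ⊢  [q1]□101□ (head at position -1)
Step 8: δ(q1, □) = (qA, □, R)  ⊢  □[qA]101□ (head at position 0)
The machine is in qA, so it halts and accepts.
Tape content when halted (ignoring surrounding blanks): 101

Final answer: Output: 101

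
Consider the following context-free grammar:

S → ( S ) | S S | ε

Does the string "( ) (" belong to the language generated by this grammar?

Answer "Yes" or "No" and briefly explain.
Each production adds parentheses only in matched pairs (S → ( S )) or none at all, so every derived string has equally many '(' and ')'. The string ( ) ( has two '(' and one ')', so it cannot be derived.

Final answer: No - no valid derivation exists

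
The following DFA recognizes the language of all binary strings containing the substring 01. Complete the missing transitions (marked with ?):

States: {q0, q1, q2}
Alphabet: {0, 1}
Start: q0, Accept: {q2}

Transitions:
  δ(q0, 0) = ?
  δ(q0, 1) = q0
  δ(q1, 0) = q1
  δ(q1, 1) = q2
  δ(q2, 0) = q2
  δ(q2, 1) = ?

What each state remembers (consistent with the given transitions and accept states):
  q0: 01 not seen yet and the last symbol was not 0
  q1: 01 not seen yet and the last symbol was 0
  q2: the substring 01 has already been seen
Filling in the missing entries:
  δ(q0, 0): in q0 (01 not seen yet and the last symbol was not 0), after reading 0 we have: 01 not seen yet and the last symbol was 0 → q1
  δ(q2, 1): in q2 (the substring 01 has already been seen), after reading 1 we have: the substring 01 has already been seen → q2

Final answer: δ(q0, 0) = q1; δ(q2, 1) = q2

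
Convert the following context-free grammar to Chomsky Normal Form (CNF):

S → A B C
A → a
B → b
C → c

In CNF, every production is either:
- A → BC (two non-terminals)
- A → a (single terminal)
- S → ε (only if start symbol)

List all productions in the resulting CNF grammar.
The grammar has no ε-productions or unit productions to eliminate.
A → a is already in CNF (single terminal) – keep it.
B → b is already in CNF (single terminal) – keep it.
C → c is already in CNF (single terminal) – keep it.
S → A B C has 3 symbols on the right: break it into binary productions S → A X0, X0 → B C.
Resulting CNF grammar (5 productions): A → a; B → b; C → c; S → A X0; X0 → B C

Final answer: A → a; B → b; C → c; S → A X0; X0 → B C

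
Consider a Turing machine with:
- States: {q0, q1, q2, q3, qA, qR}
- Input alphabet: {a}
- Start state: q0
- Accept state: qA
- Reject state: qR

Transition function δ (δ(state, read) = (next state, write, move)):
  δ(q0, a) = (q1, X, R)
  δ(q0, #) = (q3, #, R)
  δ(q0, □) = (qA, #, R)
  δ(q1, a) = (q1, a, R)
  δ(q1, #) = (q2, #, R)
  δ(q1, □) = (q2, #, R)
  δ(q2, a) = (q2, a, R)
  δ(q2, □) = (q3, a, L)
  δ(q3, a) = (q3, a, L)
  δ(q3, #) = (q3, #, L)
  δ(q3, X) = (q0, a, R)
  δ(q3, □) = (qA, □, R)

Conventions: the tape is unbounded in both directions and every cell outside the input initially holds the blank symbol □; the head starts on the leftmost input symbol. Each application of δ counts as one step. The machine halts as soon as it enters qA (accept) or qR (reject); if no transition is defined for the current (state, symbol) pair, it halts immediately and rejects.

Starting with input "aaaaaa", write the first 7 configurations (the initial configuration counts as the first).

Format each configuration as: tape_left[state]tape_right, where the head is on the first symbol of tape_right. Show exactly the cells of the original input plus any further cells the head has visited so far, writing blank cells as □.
Step 0: [q0]aaaaaa (head at position 0)
Step 1: δ(q0, a) = (q1, X, R)  ⊢  X[q1]aaaaa (head at position 1)
Step 2: δ(q1, a) = (q1, a, R)  ⊢  Xa[q1]aaaa (head at position 2)
Step 3: δ(q1, a) = (q1, a, R)  ⊢  Xaa[q1]aaa (head at position 3)
Step 4: δ(q1, a) = (q1, a, R)  ⊢  Xaaa[q1]aa (head at position 4)
Step 5: δ(q1, a) = (q1, a, R)  ⊢  Xaaaa[q1]a (head at position 5)
Step 6: δ(q1, a) = (q1, a, R)  ⊢  Xaaaaa[q1]□ (head at position 6)

Final answer: [q0]aaaaaa ⊢ X[q1]aaaaa ⊢ Xa[q1]aaaa ⊢ Xaa[q1]aaa ⊢ Xaaa[q1]aa ⊢ Xaaaa[q1]a ⊢ Xaaaaa[q1]□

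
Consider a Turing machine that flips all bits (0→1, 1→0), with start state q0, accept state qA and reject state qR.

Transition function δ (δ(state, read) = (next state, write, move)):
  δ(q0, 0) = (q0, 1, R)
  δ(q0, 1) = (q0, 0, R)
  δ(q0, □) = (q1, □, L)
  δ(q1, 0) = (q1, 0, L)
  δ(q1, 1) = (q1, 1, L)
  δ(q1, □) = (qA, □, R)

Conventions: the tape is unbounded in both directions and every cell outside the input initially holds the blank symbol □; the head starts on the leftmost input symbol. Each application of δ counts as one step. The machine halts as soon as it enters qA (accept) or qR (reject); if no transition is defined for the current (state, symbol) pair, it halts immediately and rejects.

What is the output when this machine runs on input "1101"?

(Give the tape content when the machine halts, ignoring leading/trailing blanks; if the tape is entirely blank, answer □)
Step 0: [q0]1101 (head at position 0)
Step 1: δ(q0, 1) = (q0, 0, R)  ⊢  0[q0]101 (head at position 1)
Step 2: δ(q0, 1) = (q0, 0, R)  ⊢  00[q0]01 (head at position 2)
Step 3: δ(q0, 0) = (q0, 1, R)  ⊢  001[q0]1 (head at position 3)
Step 4: δ(q0, 1) = (q0, 0, R)  ⊢  0010[q0]□ (head at position 4)
Step 5: δ(q0, □) = (q1, □, L)  ⊢  001[q1]0□ (head at position 3)
Step 6: δ(q1, 0) = (q1, 0, L)  ⊢  00[q1]10□ (head at position 2)
Step 7: δ(q1, 1) = (q1, 1, L)  ⊢  0[q1]010□ (head at position 1)
Step 8: δ(q1, 0) = (q1, 0, L)  ⊢  [q1]0010□ (head at position 0)
Step 9: δ(q1, 0) = (q1, 0, L)  ⊢  [q1]□0010□ (head at position -1)
Step 10: δ(q1, □) = (qA, □, R)  ⊢  □[qA]0010□ (head at position 0)
The machine is in qA, so it halts and accepts.
Tape content when halted (ignoring surrounding blanks): 0010

Final answer: Output: 0010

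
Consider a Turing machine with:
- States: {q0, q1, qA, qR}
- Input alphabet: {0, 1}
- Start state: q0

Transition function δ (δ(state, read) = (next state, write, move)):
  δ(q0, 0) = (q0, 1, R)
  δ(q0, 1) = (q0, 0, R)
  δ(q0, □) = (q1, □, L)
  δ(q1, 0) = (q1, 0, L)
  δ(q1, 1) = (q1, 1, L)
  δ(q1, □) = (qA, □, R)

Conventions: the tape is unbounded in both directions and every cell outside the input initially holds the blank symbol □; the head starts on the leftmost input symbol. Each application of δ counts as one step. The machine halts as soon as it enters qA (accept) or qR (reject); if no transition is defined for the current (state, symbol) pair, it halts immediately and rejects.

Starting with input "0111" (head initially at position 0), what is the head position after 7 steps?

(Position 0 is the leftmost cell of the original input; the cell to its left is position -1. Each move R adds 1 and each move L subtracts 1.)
Step 0: [q0]0111 (head at position 0)
Step 1: δ(q0, 0) = (q0, 1, R)  ⊢  1[q0]111 (head at position 1)
Step 2: δ(q0, 1) = (q0, 0, R)  ⊢  10[q0]11 (head at position 2)
Step 3: δ(q0, 1) = (q0, 0, R)  ⊢  100[q0]1 (head at position 3)
Step 4: δ(q0, 1) = (q0, 0, R)  ⊢  1000[q0]□ (head at position 4)
Step 5: δ(q0, □) = (q1, □, L)  ⊢  100[q1]0□ (head at position 3)
Step 6: δ(q1, 0) = (q1, 0, L)  ⊢  10[q1]00□ (head at position 2)
Step 7: δ(q1, 0) = (q1, 0, L)  ⊢  1[q1]000□ (head at position 1)
Head position after 7 steps: 1

Final answer: Position 1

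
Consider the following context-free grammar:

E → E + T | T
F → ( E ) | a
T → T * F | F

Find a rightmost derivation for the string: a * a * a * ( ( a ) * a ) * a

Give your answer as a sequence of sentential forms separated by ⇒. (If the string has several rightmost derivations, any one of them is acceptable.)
Start with E.
Step 1: the rightmost non-terminal is E; apply E → T:  T
Step 2: the rightmost non-terminal is T; apply T → T * F:  T * F
Step 3: the rightmost non-terminal is F; apply F → a:  T * a
Step 4: the rightmost non-terminal is T; apply T → T * F:  T * F * a
Step 5: the rightmost non-terminal is F; apply F → ( E ):  T * ( E ) * a
Step 6: the rightmost non-terminal is E; apply E → T:  T * ( T ) * a
Step 7: the rightmost non-terminal is T; apply T → T * F:  T * ( T * F ) * a
Step 8: the rightmost non-terminal is F; apply F → a:  T * ( T * a ) * a
Step 9: the rightmost non-terminal is T; apply T → F:  T * ( F * a ) * a
Step 10: the rightmost non-terminal is F; apply F → ( E ):  T * ( ( E ) * a ) * a
Step 11: the rightmost non-terminal is E; apply E → T:  T * ( ( T ) * a ) * a
Step 12: the rightmost non-terminal is T; apply T → F:  T * ( ( F ) * a ) * a
Step 13: the rightmost non-terminal is F; apply F → a:  T * ( ( a ) * a ) * a
Step 14: the rightmost non-terminal is T; apply T → T * F:  T * F * ( ( a ) * a ) * a
Step 15: the rightmost non-terminal is F; apply F → a:  T * a * ( ( a ) * a ) * a
Step 16: the rightmost non-terminal is T; apply T → T * F:  T * F * a * ( ( a ) * a ) * a
Step 17: the rightmost non-terminal is F; apply F → a:  T * a * a * ( ( a ) * a ) * a
Step 18: the rightmost non-terminal is T; apply T → F:  F * a * a * ( ( a ) * a ) * a
Step 19: the rightmost non-terminal is F; apply F → a:  a * a * a * ( ( a ) * a ) * a

Final answer: E ⇒ T ⇒ T * F ⇒ T * a ⇒ T * F * a ⇒ T * ( E ) * a ⇒ T * ( T ) * a ⇒ T * ( T * F ) * a ⇒ T * ( T * a ) * a ⇒ T * ( F * a ) * a ⇒ T * ( ( E ) * a ) * a ⇒ T * ( ( T ) * a ) * a ⇒ T * ( ( F ) * a ) * a ⇒ T * ( ( a ) * a ) * a ⇒ T * F * ( ( a ) * a ) * a ⇒ T * a * ( ( a ) * a ) * a ⇒ T * F * a * ( ( a ) * a ) * a ⇒ T * a * a * ( ( a ) * a ) * a ⇒ F * a * a * ( ( a ) * a ) * a ⇒ a * a * a * ( ( a ) * a ) * a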